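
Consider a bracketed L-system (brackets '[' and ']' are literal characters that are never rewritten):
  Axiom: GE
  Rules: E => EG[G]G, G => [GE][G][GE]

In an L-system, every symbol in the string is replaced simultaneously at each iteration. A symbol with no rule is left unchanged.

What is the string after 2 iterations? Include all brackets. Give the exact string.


Step 0: GE
Step 1: [GE][G][GE]EG[G]G
Step 2: [[GE][G][GE]EG[G]G][[GE][G][GE]][[GE][G][GE]EG[G]G]EG[G]G[GE][G][GE][[GE][G][GE]][GE][G][GE]

Answer: [[GE][G][GE]EG[G]G][[GE][G][GE]][[GE][G][GE]EG[G]G]EG[G]G[GE][G][GE][[GE][G][GE]][GE][G][GE]


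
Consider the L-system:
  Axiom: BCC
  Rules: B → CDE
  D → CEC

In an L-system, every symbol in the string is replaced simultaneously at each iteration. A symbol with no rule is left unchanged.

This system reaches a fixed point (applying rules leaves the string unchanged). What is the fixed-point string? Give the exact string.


Step 0: BCC
Step 1: CDECC
Step 2: CCECECC
Step 3: CCECECC  (unchanged — fixed point at step 2)

Answer: CCECECC


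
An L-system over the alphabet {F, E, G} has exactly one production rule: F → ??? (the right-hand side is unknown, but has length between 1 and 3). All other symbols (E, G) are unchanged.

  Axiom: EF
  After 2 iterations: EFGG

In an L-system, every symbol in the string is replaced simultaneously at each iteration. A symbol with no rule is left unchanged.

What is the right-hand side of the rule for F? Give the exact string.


Trying F → FG:
  Step 0: EF
  Step 1: EFG
  Step 2: EFGG
Matches the given result.

Answer: FG


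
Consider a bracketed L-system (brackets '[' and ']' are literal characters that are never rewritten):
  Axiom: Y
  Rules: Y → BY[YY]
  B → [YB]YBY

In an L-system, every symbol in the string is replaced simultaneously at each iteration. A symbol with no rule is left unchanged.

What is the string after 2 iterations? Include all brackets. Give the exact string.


Answer: [YB]YBYBY[YY][BY[YY]BY[YY]]

Derivation:
Step 0: Y
Step 1: BY[YY]
Step 2: [YB]YBYBY[YY][BY[YY]BY[YY]]


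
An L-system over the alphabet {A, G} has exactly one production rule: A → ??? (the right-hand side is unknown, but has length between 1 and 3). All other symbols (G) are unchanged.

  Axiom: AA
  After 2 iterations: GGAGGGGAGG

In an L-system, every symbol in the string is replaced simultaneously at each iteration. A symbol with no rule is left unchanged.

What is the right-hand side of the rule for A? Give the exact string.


Trying A → GAG:
  Step 0: AA
  Step 1: GAGGAG
  Step 2: GGAGGGGAGG
Matches the given result.

Answer: GAG


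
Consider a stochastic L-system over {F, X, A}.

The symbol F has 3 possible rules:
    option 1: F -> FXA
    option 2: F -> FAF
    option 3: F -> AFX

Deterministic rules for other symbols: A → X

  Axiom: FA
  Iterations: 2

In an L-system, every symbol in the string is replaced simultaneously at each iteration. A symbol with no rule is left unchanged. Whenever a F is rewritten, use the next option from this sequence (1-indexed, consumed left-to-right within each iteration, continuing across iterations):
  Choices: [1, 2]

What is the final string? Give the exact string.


Answer: FAFXXX

Derivation:
Step 0: FA
Step 1: FXAX  (used choices [1])
Step 2: FAFXXX  (used choices [2])


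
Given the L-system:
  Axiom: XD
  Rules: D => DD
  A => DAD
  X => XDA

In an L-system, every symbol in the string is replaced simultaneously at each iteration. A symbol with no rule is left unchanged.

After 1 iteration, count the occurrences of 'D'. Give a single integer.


Step 0: XD  (1 'D')
Step 1: XDADD  (3 'D')

Answer: 3


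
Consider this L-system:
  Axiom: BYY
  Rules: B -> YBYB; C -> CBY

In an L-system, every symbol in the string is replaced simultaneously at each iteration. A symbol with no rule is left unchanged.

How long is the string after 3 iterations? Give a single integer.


Answer: 24

Derivation:
Step 0: length = 3
Step 1: length = 6
Step 2: length = 12
Step 3: length = 24


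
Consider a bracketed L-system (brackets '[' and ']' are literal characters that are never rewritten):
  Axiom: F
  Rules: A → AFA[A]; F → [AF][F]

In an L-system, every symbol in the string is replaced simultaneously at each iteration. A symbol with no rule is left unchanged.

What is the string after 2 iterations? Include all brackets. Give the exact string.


Step 0: F
Step 1: [AF][F]
Step 2: [AFA[A][AF][F]][[AF][F]]

Answer: [AFA[A][AF][F]][[AF][F]]


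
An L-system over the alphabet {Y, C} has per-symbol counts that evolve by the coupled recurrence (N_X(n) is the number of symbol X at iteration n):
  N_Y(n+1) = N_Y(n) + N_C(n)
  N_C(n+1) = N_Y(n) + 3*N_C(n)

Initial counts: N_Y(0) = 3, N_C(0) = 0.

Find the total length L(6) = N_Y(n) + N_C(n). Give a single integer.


Step 0: N_Y=3, N_C=0, L=3
Step 1: N_Y=3, N_C=3, L=6
Step 2: N_Y=6, N_C=12, L=18
Step 3: N_Y=18, N_C=42, L=60
Step 4: N_Y=60, N_C=144, L=204
Step 5: N_Y=204, N_C=492, L=696
Step 6: N_Y=696, N_C=1680, L=2376

Answer: 2376


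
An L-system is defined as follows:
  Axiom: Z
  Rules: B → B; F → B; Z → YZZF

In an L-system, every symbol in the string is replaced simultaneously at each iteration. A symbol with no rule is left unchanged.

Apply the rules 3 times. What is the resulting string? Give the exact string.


Answer: YYYZZFYZZFBYYZZFYZZFBB

Derivation:
Step 0: Z
Step 1: YZZF
Step 2: YYZZFYZZFB
Step 3: YYYZZFYZZFBYYZZFYZZFBB


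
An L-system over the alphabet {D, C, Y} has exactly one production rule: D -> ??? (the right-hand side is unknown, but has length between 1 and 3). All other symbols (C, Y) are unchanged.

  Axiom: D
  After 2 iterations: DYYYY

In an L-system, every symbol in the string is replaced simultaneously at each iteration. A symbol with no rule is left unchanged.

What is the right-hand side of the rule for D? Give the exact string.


Answer: DYY

Derivation:
Trying D -> DYY:
  Step 0: D
  Step 1: DYY
  Step 2: DYYYY
Matches the given result.


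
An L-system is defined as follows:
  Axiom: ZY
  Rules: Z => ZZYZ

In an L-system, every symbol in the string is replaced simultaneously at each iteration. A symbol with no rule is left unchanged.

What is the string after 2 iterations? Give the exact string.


Answer: ZZYZZZYZYZZYZY

Derivation:
Step 0: ZY
Step 1: ZZYZY
Step 2: ZZYZZZYZYZZYZY


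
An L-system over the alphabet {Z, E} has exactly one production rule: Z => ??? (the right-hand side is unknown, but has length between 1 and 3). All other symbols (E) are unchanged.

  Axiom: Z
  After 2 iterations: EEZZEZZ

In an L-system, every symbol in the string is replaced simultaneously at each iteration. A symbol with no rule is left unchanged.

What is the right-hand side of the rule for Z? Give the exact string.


Answer: EZZ

Derivation:
Trying Z => EZZ:
  Step 0: Z
  Step 1: EZZ
  Step 2: EEZZEZZ
Matches the given result.


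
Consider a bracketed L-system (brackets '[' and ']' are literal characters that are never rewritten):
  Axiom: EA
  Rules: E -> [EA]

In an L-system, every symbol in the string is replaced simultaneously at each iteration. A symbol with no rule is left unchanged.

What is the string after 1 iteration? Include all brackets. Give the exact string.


Answer: [EA]A

Derivation:
Step 0: EA
Step 1: [EA]A


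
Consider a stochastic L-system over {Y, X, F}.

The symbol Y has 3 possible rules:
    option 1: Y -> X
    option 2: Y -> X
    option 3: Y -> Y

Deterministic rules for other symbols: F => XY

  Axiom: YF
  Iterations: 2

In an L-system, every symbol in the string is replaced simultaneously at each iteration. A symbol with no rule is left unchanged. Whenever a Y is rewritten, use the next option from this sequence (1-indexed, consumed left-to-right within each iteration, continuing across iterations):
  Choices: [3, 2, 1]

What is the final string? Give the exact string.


Step 0: YF
Step 1: YXY  (used choices [3])
Step 2: XXX  (used choices [2, 1])

Answer: XXX


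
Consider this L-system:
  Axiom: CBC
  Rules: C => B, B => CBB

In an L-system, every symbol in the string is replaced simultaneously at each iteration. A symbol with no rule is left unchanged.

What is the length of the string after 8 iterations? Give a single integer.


Answer: 2547

Derivation:
Step 0: length = 3
Step 1: length = 5
Step 2: length = 13
Step 3: length = 31
Step 4: length = 75
Step 5: length = 181
Step 6: length = 437
Step 7: length = 1055
Step 8: length = 2547


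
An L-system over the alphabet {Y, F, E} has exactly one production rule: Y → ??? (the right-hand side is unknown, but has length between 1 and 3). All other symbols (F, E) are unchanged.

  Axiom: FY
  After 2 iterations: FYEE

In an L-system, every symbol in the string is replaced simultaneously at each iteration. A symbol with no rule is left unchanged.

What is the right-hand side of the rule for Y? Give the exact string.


Trying Y → YE:
  Step 0: FY
  Step 1: FYE
  Step 2: FYEE
Matches the given result.

Answer: YE


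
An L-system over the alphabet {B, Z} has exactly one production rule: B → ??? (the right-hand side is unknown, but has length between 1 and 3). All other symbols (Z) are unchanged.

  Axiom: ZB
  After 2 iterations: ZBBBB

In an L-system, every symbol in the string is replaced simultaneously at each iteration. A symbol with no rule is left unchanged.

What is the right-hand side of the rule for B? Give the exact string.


Answer: BB

Derivation:
Trying B → BB:
  Step 0: ZB
  Step 1: ZBB
  Step 2: ZBBBB
Matches the given result.


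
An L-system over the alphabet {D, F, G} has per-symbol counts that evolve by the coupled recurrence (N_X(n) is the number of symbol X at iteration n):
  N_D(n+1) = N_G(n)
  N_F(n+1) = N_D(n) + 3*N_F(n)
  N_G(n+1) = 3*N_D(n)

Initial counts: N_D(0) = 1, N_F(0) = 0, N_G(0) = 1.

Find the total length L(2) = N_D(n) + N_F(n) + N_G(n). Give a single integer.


Step 0: N_D=1, N_F=0, N_G=1, L=2
Step 1: N_D=1, N_F=1, N_G=3, L=5
Step 2: N_D=3, N_F=4, N_G=3, L=10

Answer: 10


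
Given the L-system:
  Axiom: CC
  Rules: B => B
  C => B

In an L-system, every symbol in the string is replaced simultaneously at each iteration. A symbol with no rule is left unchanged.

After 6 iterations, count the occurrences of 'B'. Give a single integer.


Answer: 2

Derivation:
Step 0: CC  (0 'B')
Step 1: BB  (2 'B')
Step 2: BB  (2 'B')
Step 3: BB  (2 'B')
Step 4: BB  (2 'B')
Step 5: BB  (2 'B')
Step 6: BB  (2 'B')


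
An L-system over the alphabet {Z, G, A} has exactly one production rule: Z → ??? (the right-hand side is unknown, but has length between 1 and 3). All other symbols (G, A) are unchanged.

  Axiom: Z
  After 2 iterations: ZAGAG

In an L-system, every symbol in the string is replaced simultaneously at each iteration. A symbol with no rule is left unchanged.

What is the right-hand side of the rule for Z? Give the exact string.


Answer: ZAG

Derivation:
Trying Z → ZAG:
  Step 0: Z
  Step 1: ZAG
  Step 2: ZAGAG
Matches the given result.


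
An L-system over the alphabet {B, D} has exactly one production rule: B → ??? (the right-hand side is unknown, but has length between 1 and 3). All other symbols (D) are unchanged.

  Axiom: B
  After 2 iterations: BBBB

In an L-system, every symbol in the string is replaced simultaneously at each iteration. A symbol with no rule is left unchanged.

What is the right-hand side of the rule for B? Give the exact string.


Answer: BB

Derivation:
Trying B → BB:
  Step 0: B
  Step 1: BB
  Step 2: BBBB
Matches the given result.


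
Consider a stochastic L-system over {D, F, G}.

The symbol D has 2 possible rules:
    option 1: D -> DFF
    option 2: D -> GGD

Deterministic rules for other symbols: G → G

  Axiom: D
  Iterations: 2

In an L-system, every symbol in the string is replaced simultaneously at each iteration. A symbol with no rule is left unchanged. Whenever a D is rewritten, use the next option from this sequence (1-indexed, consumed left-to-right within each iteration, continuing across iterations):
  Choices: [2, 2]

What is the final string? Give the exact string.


Answer: GGGGD

Derivation:
Step 0: D
Step 1: GGD  (used choices [2])
Step 2: GGGGD  (used choices [2])


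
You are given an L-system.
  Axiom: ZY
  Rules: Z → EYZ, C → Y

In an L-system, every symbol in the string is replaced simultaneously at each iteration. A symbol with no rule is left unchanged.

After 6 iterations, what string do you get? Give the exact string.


Answer: EYEYEYEYEYEYZY

Derivation:
Step 0: ZY
Step 1: EYZY
Step 2: EYEYZY
Step 3: EYEYEYZY
Step 4: EYEYEYEYZY
Step 5: EYEYEYEYEYZY
Step 6: EYEYEYEYEYEYZY


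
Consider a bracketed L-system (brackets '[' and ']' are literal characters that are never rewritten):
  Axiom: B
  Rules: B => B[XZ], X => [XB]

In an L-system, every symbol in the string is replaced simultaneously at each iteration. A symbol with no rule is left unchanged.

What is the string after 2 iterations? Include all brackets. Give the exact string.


Step 0: B
Step 1: B[XZ]
Step 2: B[XZ][[XB]Z]

Answer: B[XZ][[XB]Z]


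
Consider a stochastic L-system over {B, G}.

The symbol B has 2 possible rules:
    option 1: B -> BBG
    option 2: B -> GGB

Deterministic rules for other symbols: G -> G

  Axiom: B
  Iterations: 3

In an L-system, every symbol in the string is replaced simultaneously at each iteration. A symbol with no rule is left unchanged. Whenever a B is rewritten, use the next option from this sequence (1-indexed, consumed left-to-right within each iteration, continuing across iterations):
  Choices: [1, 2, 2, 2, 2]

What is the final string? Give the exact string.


Step 0: B
Step 1: BBG  (used choices [1])
Step 2: GGBGGBG  (used choices [2, 2])
Step 3: GGGGBGGGGBG  (used choices [2, 2])

Answer: GGGGBGGGGBG


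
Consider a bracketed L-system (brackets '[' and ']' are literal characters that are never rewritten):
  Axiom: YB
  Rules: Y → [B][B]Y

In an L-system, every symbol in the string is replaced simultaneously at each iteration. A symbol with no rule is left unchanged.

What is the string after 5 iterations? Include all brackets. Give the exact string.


Step 0: YB
Step 1: [B][B]YB
Step 2: [B][B][B][B]YB
Step 3: [B][B][B][B][B][B]YB
Step 4: [B][B][B][B][B][B][B][B]YB
Step 5: [B][B][B][B][B][B][B][B][B][B]YB

Answer: [B][B][B][B][B][B][B][B][B][B]YB


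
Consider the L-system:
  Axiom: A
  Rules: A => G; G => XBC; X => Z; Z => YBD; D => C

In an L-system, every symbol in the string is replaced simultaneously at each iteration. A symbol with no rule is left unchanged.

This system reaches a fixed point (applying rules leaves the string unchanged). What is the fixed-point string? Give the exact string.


Answer: YBCBC

Derivation:
Step 0: A
Step 1: G
Step 2: XBC
Step 3: ZBC
Step 4: YBDBC
Step 5: YBCBC
Step 6: YBCBC  (unchanged — fixed point at step 5)


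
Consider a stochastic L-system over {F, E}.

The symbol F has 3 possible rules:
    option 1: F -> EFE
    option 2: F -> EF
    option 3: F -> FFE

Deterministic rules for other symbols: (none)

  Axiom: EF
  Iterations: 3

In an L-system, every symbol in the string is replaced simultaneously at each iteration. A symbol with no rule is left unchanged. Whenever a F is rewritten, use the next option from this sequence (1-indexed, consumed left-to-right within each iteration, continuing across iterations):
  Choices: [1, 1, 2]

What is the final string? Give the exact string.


Step 0: EF
Step 1: EEFE  (used choices [1])
Step 2: EEEFEE  (used choices [1])
Step 3: EEEEFEE  (used choices [2])

Answer: EEEEFEE


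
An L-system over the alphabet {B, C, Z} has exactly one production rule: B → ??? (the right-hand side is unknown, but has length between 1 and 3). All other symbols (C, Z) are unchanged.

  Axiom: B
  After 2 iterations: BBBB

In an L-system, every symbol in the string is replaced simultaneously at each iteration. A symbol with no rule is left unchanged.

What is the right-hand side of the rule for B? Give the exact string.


Trying B → BB:
  Step 0: B
  Step 1: BB
  Step 2: BBBB
Matches the given result.

Answer: BB


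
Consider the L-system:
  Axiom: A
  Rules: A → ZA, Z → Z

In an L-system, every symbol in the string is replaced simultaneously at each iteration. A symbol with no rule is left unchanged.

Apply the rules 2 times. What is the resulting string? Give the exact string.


Step 0: A
Step 1: ZA
Step 2: ZZA

Answer: ZZA


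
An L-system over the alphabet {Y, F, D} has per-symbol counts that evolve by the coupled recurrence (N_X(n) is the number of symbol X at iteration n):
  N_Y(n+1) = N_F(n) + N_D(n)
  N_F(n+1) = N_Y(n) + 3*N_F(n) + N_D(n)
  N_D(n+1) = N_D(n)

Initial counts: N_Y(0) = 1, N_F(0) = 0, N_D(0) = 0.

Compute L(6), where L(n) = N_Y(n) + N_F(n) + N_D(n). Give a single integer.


Answer: 469

Derivation:
Step 0: N_Y=1, N_F=0, N_D=0, L=1
Step 1: N_Y=0, N_F=1, N_D=0, L=1
Step 2: N_Y=1, N_F=3, N_D=0, L=4
Step 3: N_Y=3, N_F=10, N_D=0, L=13
Step 4: N_Y=10, N_F=33, N_D=0, L=43
Step 5: N_Y=33, N_F=109, N_D=0, L=142
Step 6: N_Y=109, N_F=360, N_D=0, L=469


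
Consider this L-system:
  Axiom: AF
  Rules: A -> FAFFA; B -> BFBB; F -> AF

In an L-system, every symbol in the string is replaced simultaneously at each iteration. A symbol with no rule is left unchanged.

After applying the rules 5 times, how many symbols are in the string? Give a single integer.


Step 0: length = 2
Step 1: length = 7
Step 2: length = 23
Step 3: length = 76
Step 4: length = 251
Step 5: length = 829

Answer: 829


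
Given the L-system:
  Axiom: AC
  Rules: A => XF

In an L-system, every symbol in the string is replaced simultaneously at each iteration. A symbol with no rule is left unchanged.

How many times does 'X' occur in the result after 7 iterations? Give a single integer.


Answer: 1

Derivation:
Step 0: AC  (0 'X')
Step 1: XFC  (1 'X')
Step 2: XFC  (1 'X')
Step 3: XFC  (1 'X')
Step 4: XFC  (1 'X')
Step 5: XFC  (1 'X')
Step 6: XFC  (1 'X')
Step 7: XFC  (1 'X')


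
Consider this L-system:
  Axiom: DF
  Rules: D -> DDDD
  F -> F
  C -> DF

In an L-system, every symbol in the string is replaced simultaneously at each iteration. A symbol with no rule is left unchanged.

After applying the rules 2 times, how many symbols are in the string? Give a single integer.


Answer: 17

Derivation:
Step 0: length = 2
Step 1: length = 5
Step 2: length = 17


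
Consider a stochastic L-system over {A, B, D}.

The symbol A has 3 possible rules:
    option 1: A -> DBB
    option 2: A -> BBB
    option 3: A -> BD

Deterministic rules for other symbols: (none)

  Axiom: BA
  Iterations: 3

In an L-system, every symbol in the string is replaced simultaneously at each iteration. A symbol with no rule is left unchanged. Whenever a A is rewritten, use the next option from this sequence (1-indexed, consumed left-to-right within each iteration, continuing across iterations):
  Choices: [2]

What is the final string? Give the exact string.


Step 0: BA
Step 1: BBBB  (used choices [2])
Step 2: BBBB  (used choices [])
Step 3: BBBB  (used choices [])

Answer: BBBB


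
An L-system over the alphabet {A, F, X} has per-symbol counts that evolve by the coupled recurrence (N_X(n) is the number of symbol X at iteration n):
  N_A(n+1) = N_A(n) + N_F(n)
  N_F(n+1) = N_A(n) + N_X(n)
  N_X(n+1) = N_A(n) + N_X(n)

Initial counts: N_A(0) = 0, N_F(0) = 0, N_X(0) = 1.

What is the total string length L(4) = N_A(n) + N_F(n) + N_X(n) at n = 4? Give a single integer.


Step 0: N_A=0, N_F=0, N_X=1, L=1
Step 1: N_A=0, N_F=1, N_X=1, L=2
Step 2: N_A=1, N_F=1, N_X=1, L=3
Step 3: N_A=2, N_F=2, N_X=2, L=6
Step 4: N_A=4, N_F=4, N_X=4, L=12

Answer: 12


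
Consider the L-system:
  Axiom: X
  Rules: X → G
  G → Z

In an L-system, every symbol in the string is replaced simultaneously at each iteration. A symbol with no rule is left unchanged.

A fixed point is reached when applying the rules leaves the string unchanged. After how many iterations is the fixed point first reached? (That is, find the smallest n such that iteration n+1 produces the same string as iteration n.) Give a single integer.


Answer: 2

Derivation:
Step 0: X
Step 1: G
Step 2: Z
Step 3: Z  (unchanged — fixed point at step 2)


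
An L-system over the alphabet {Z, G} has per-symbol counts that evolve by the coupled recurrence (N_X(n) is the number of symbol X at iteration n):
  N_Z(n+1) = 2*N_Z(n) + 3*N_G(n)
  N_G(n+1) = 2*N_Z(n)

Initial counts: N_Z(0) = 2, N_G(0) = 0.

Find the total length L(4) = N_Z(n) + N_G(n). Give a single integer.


Step 0: N_Z=2, N_G=0, L=2
Step 1: N_Z=4, N_G=4, L=8
Step 2: N_Z=20, N_G=8, L=28
Step 3: N_Z=64, N_G=40, L=104
Step 4: N_Z=248, N_G=128, L=376

Answer: 376


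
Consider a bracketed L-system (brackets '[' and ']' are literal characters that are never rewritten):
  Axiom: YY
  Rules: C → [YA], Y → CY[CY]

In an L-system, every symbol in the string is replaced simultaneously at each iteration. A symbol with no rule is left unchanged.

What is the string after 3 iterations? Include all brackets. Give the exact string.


Step 0: YY
Step 1: CY[CY]CY[CY]
Step 2: [YA]CY[CY][[YA]CY[CY]][YA]CY[CY][[YA]CY[CY]]
Step 3: [CY[CY]A][YA]CY[CY][[YA]CY[CY]][[CY[CY]A][YA]CY[CY][[YA]CY[CY]]][CY[CY]A][YA]CY[CY][[YA]CY[CY]][[CY[CY]A][YA]CY[CY][[YA]CY[CY]]]

Answer: [CY[CY]A][YA]CY[CY][[YA]CY[CY]][[CY[CY]A][YA]CY[CY][[YA]CY[CY]]][CY[CY]A][YA]CY[CY][[YA]CY[CY]][[CY[CY]A][YA]CY[CY][[YA]CY[CY]]]


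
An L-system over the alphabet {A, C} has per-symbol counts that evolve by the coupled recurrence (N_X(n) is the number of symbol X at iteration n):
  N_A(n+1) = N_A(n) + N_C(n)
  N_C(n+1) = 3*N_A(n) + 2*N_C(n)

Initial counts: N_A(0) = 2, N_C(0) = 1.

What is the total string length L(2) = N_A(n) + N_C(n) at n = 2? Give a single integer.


Answer: 36

Derivation:
Step 0: N_A=2, N_C=1, L=3
Step 1: N_A=3, N_C=8, L=11
Step 2: N_A=11, N_C=25, L=36


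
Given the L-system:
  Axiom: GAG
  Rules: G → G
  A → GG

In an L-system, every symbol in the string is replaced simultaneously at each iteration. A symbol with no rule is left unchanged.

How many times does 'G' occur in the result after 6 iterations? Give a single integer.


Answer: 4

Derivation:
Step 0: GAG  (2 'G')
Step 1: GGGG  (4 'G')
Step 2: GGGG  (4 'G')
Step 3: GGGG  (4 'G')
Step 4: GGGG  (4 'G')
Step 5: GGGG  (4 'G')
Step 6: GGGG  (4 'G')


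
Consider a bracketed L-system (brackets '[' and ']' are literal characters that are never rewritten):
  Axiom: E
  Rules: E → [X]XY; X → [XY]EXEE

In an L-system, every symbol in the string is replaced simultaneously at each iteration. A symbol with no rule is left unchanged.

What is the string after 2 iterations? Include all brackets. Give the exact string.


Step 0: E
Step 1: [X]XY
Step 2: [[XY]EXEE][XY]EXEEY

Answer: [[XY]EXEE][XY]EXEEY


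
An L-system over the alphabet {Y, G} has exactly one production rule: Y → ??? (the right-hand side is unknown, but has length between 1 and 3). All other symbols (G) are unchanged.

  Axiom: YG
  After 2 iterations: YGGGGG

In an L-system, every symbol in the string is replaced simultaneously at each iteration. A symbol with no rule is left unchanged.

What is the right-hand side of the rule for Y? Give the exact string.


Trying Y → YGG:
  Step 0: YG
  Step 1: YGGG
  Step 2: YGGGGG
Matches the given result.

Answer: YGG


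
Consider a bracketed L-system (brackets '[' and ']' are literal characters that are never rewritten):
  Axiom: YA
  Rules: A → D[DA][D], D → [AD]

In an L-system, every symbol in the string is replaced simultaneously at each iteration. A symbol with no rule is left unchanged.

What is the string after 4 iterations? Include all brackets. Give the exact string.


Step 0: YA
Step 1: YD[DA][D]
Step 2: Y[AD][[AD]D[DA][D]][[AD]]
Step 3: Y[D[DA][D][AD]][[D[DA][D][AD]][AD][[AD]D[DA][D]][[AD]]][[D[DA][D][AD]]]
Step 4: Y[[AD][[AD]D[DA][D]][[AD]][D[DA][D][AD]]][[[AD][[AD]D[DA][D]][[AD]][D[DA][D][AD]]][D[DA][D][AD]][[D[DA][D][AD]][AD][[AD]D[DA][D]][[AD]]][[D[DA][D][AD]]]][[[AD][[AD]D[DA][D]][[AD]][D[DA][D][AD]]]]

Answer: Y[[AD][[AD]D[DA][D]][[AD]][D[DA][D][AD]]][[[AD][[AD]D[DA][D]][[AD]][D[DA][D][AD]]][D[DA][D][AD]][[D[DA][D][AD]][AD][[AD]D[DA][D]][[AD]]][[D[DA][D][AD]]]][[[AD][[AD]D[DA][D]][[AD]][D[DA][D][AD]]]]


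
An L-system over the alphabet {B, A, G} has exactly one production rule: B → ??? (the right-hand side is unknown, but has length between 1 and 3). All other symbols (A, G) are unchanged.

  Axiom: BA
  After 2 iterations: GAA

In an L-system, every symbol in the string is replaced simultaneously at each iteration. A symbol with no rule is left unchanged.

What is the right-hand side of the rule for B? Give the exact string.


Answer: GA

Derivation:
Trying B → GA:
  Step 0: BA
  Step 1: GAA
  Step 2: GAA
Matches the given result.


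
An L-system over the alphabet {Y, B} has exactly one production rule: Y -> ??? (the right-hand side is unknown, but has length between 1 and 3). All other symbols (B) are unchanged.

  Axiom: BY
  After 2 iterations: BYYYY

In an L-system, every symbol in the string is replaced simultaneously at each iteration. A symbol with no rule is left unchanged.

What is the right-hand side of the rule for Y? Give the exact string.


Answer: YY

Derivation:
Trying Y -> YY:
  Step 0: BY
  Step 1: BYY
  Step 2: BYYYY
Matches the given result.


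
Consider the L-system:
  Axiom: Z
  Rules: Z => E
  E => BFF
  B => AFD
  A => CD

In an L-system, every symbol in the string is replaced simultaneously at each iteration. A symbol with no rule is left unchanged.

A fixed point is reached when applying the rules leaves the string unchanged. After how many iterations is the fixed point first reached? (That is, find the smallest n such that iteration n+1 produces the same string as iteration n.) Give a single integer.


Answer: 4

Derivation:
Step 0: Z
Step 1: E
Step 2: BFF
Step 3: AFDFF
Step 4: CDFDFF
Step 5: CDFDFF  (unchanged — fixed point at step 4)


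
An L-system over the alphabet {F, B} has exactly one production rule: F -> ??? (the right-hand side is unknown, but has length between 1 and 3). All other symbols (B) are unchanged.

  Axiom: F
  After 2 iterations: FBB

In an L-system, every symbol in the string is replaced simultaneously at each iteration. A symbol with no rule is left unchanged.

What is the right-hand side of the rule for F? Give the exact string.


Answer: FB

Derivation:
Trying F -> FB:
  Step 0: F
  Step 1: FB
  Step 2: FBB
Matches the given result.


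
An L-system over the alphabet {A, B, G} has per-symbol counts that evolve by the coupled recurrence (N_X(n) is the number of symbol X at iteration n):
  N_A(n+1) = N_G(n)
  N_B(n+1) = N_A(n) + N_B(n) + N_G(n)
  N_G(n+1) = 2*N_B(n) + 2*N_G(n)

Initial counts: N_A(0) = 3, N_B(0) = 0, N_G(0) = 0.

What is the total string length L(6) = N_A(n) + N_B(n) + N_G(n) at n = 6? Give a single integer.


Step 0: N_A=3, N_B=0, N_G=0, L=3
Step 1: N_A=0, N_B=3, N_G=0, L=3
Step 2: N_A=0, N_B=3, N_G=6, L=9
Step 3: N_A=6, N_B=9, N_G=18, L=33
Step 4: N_A=18, N_B=33, N_G=54, L=105
Step 5: N_A=54, N_B=105, N_G=174, L=333
Step 6: N_A=174, N_B=333, N_G=558, L=1065

Answer: 1065


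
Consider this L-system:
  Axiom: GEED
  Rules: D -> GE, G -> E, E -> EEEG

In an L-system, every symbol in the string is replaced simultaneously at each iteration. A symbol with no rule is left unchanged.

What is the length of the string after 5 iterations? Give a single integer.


Step 0: length = 4
Step 1: length = 11
Step 2: length = 35
Step 3: length = 116
Step 4: length = 383
Step 5: length = 1265

Answer: 1265


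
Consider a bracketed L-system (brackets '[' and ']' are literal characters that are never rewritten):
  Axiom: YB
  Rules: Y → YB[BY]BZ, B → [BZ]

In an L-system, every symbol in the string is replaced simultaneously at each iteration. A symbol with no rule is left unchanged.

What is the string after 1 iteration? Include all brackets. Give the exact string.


Step 0: YB
Step 1: YB[BY]BZ[BZ]

Answer: YB[BY]BZ[BZ]


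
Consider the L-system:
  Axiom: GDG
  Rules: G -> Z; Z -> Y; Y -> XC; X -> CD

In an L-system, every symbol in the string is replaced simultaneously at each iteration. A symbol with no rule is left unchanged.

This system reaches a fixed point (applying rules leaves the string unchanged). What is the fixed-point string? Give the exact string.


Step 0: GDG
Step 1: ZDZ
Step 2: YDY
Step 3: XCDXC
Step 4: CDCDCDC
Step 5: CDCDCDC  (unchanged — fixed point at step 4)

Answer: CDCDCDC


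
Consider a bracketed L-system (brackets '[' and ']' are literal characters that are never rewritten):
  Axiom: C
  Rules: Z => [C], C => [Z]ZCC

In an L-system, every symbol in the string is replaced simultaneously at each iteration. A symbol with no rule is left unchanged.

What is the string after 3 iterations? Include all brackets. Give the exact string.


Step 0: C
Step 1: [Z]ZCC
Step 2: [[C]][C][Z]ZCC[Z]ZCC
Step 3: [[[Z]ZCC]][[Z]ZCC][[C]][C][Z]ZCC[Z]ZCC[[C]][C][Z]ZCC[Z]ZCC

Answer: [[[Z]ZCC]][[Z]ZCC][[C]][C][Z]ZCC[Z]ZCC[[C]][C][Z]ZCC[Z]ZCC


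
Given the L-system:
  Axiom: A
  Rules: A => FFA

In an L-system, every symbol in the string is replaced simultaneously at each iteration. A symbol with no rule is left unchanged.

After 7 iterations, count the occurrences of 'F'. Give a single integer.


Step 0: A  (0 'F')
Step 1: FFA  (2 'F')
Step 2: FFFFA  (4 'F')
Step 3: FFFFFFA  (6 'F')
Step 4: FFFFFFFFA  (8 'F')
Step 5: FFFFFFFFFFA  (10 'F')
Step 6: FFFFFFFFFFFFA  (12 'F')
Step 7: FFFFFFFFFFFFFFA  (14 'F')

Answer: 14


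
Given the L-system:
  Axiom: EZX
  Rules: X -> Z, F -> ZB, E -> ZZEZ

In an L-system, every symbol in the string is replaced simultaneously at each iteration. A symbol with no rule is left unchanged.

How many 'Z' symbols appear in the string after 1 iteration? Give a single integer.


Answer: 5

Derivation:
Step 0: EZX  (1 'Z')
Step 1: ZZEZZZ  (5 'Z')


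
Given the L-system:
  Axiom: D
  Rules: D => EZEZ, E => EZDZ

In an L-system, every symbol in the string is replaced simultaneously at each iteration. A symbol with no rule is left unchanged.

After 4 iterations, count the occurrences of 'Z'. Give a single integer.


Step 0: D  (0 'Z')
Step 1: EZEZ  (2 'Z')
Step 2: EZDZZEZDZZ  (6 'Z')
Step 3: EZDZZEZEZZZEZDZZEZEZZZ  (14 'Z')
Step 4: EZDZZEZEZZZEZDZZEZDZZZZEZDZZEZEZZZEZDZZEZDZZZZ  (30 'Z')

Answer: 30


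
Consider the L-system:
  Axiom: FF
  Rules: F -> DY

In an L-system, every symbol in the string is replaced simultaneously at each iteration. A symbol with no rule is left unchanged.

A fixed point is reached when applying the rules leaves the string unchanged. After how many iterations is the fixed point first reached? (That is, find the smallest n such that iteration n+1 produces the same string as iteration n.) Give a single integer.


Answer: 1

Derivation:
Step 0: FF
Step 1: DYDY
Step 2: DYDY  (unchanged — fixed point at step 1)


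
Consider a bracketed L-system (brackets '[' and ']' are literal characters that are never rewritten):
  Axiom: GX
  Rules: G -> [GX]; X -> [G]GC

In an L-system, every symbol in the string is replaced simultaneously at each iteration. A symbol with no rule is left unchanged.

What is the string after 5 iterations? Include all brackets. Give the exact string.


Answer: [[[[[GX][G]GC][[GX]][GX]C][[[GX][G]GC]][[GX][G]GC]C][[[[GX][G]GC][[GX]][GX]C]][[[GX][G]GC][[GX]][GX]C]C][[[[[GX][G]GC][[GX]][GX]C][[[GX][G]GC]][[GX][G]GC]C]][[[[GX][G]GC][[GX]][GX]C][[[GX][G]GC]][[GX][G]GC]C]C

Derivation:
Step 0: GX
Step 1: [GX][G]GC
Step 2: [[GX][G]GC][[GX]][GX]C
Step 3: [[[GX][G]GC][[GX]][GX]C][[[GX][G]GC]][[GX][G]GC]C
Step 4: [[[[GX][G]GC][[GX]][GX]C][[[GX][G]GC]][[GX][G]GC]C][[[[GX][G]GC][[GX]][GX]C]][[[GX][G]GC][[GX]][GX]C]C
Step 5: [[[[[GX][G]GC][[GX]][GX]C][[[GX][G]GC]][[GX][G]GC]C][[[[GX][G]GC][[GX]][GX]C]][[[GX][G]GC][[GX]][GX]C]C][[[[[GX][G]GC][[GX]][GX]C][[[GX][G]GC]][[GX][G]GC]C]][[[[GX][G]GC][[GX]][GX]C][[[GX][G]GC]][[GX][G]GC]C]C


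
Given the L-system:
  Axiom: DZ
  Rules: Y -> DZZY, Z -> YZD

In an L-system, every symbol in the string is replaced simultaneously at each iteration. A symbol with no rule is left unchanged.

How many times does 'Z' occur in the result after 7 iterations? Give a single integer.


Step 0: DZ  (1 'Z')
Step 1: DYZD  (1 'Z')
Step 2: DDZZYYZDD  (3 'Z')
Step 3: DDYZDYZDDZZYDZZYYZDDD  (7 'Z')
Step 4: DDDZZYYZDDDZZYYZDDDYZDYZDDZZYDYZDYZDDZZYDZZYYZDDDD  (17 'Z')
Step 5: DDDYZDYZDDZZYDZZYYZDDDDYZDYZDDZZYDZZYYZDDDDDZZYYZDDDZZYYZDDDYZDYZDDZZYDDZZYYZDDDZZYYZDDDYZDYZDDZZYDYZDYZDDZZYDZZYYZDDDDD  (41 'Z')
Step 6: DDDDZZYYZDDDZZYYZDDDYZDYZDDZZYDYZDYZDDZZYDZZYYZDDDDDDZZYYZDDDZZYYZDDDYZDYZDDZZYDYZDYZDDZZYDZZYYZDDDDDDYZDYZDDZZYDZZYYZDDDDYZDYZDDZZYDZZYYZDDDDDZZYYZDDDZZYYZDDDYZDYZDDZZYDDYZDYZDDZZYDZZYYZDDDDYZDYZDDZZYDZZYYZDDDDDZZYYZDDDZZYYZDDDYZDYZDDZZYDDZZYYZDDDZZYYZDDDYZDYZDDZZYDYZDYZDDZZYDZZYYZDDDDDD  (99 'Z')
Step 7: DDDDYZDYZDDZZYDZZYYZDDDDYZDYZDDZZYDZZYYZDDDDDZZYYZDDDZZYYZDDDYZDYZDDZZYDDZZYYZDDDZZYYZDDDYZDYZDDZZYDYZDYZDDZZYDZZYYZDDDDDDDYZDYZDDZZYDZZYYZDDDDYZDYZDDZZYDZZYYZDDDDDZZYYZDDDZZYYZDDDYZDYZDDZZYDDZZYYZDDDZZYYZDDDYZDYZDDZZYDYZDYZDDZZYDZZYYZDDDDDDDDZZYYZDDDZZYYZDDDYZDYZDDZZYDYZDYZDDZZYDZZYYZDDDDDDZZYYZDDDZZYYZDDDYZDYZDDZZYDYZDYZDDZZYDZZYYZDDDDDDYZDYZDDZZYDZZYYZDDDDYZDYZDDZZYDZZYYZDDDDDZZYYZDDDZZYYZDDDYZDYZDDZZYDDDZZYYZDDDZZYYZDDDYZDYZDDZZYDYZDYZDDZZYDZZYYZDDDDDDZZYYZDDDZZYYZDDDYZDYZDDZZYDYZDYZDDZZYDZZYYZDDDDDDYZDYZDDZZYDZZYYZDDDDYZDYZDDZZYDZZYYZDDDDDZZYYZDDDZZYYZDDDYZDYZDDZZYDDYZDYZDDZZYDZZYYZDDDDYZDYZDDZZYDZZYYZDDDDDZZYYZDDDZZYYZDDDYZDYZDDZZYDDZZYYZDDDZZYYZDDDYZDYZDDZZYDYZDYZDDZZYDZZYYZDDDDDDD  (239 'Z')

Answer: 239


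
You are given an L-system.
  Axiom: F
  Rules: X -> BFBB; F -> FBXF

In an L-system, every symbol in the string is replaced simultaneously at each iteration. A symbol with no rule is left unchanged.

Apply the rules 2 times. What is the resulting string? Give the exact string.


Answer: FBXFBBFBBFBXF

Derivation:
Step 0: F
Step 1: FBXF
Step 2: FBXFBBFBBFBXF


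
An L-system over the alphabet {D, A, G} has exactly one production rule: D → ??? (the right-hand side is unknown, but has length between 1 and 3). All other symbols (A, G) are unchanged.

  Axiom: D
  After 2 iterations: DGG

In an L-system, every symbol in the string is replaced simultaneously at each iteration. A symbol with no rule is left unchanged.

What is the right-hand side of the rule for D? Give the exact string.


Answer: DG

Derivation:
Trying D → DG:
  Step 0: D
  Step 1: DG
  Step 2: DGG
Matches the given result.


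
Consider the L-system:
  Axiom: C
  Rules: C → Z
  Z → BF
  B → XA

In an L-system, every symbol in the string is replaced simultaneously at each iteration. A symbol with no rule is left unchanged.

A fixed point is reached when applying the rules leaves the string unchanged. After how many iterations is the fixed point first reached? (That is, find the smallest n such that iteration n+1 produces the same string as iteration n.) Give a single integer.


Step 0: C
Step 1: Z
Step 2: BF
Step 3: XAF
Step 4: XAF  (unchanged — fixed point at step 3)

Answer: 3


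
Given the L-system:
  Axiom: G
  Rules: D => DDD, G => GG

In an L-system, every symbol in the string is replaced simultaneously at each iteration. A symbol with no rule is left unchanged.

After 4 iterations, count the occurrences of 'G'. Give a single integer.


Answer: 16

Derivation:
Step 0: G  (1 'G')
Step 1: GG  (2 'G')
Step 2: GGGG  (4 'G')
Step 3: GGGGGGGG  (8 'G')
Step 4: GGGGGGGGGGGGGGGG  (16 'G')


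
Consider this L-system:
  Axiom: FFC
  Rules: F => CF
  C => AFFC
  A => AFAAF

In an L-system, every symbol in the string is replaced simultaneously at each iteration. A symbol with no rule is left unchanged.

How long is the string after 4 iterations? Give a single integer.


Step 0: length = 3
Step 1: length = 8
Step 2: length = 25
Step 3: length = 82
Step 4: length = 277

Answer: 277


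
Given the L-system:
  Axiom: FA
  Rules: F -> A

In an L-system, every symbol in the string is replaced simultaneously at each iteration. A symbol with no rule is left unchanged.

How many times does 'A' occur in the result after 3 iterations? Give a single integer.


Answer: 2

Derivation:
Step 0: FA  (1 'A')
Step 1: AA  (2 'A')
Step 2: AA  (2 'A')
Step 3: AA  (2 'A')


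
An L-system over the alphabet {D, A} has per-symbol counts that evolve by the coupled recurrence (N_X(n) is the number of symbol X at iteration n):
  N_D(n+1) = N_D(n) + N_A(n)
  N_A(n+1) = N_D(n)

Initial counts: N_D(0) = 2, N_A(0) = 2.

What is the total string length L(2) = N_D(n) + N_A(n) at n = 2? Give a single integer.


Answer: 10

Derivation:
Step 0: N_D=2, N_A=2, L=4
Step 1: N_D=4, N_A=2, L=6
Step 2: N_D=6, N_A=4, L=10


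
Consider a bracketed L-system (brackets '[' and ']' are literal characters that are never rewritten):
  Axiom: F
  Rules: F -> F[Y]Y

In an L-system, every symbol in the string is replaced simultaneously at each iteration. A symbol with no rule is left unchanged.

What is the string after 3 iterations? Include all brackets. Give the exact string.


Step 0: F
Step 1: F[Y]Y
Step 2: F[Y]Y[Y]Y
Step 3: F[Y]Y[Y]Y[Y]Y

Answer: F[Y]Y[Y]Y[Y]Y


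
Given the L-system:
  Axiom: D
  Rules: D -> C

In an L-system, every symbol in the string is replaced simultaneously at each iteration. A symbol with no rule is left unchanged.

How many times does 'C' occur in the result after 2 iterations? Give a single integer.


Answer: 1

Derivation:
Step 0: D  (0 'C')
Step 1: C  (1 'C')
Step 2: C  (1 'C')


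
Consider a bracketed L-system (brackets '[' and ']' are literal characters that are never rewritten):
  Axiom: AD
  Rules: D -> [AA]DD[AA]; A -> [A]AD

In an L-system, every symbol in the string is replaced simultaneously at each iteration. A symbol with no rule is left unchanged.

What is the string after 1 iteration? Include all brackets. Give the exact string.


Step 0: AD
Step 1: [A]AD[AA]DD[AA]

Answer: [A]AD[AA]DD[AA]


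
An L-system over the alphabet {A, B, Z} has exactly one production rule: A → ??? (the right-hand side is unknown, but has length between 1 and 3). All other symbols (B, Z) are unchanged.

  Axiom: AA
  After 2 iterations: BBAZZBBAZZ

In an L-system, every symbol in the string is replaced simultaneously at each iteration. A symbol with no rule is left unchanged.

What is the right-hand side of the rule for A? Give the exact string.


Answer: BAZ

Derivation:
Trying A → BAZ:
  Step 0: AA
  Step 1: BAZBAZ
  Step 2: BBAZZBBAZZ
Matches the given result.


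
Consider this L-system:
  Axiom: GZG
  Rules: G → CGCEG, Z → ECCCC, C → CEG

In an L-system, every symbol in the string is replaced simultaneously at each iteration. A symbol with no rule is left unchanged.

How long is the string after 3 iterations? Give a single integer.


Step 0: length = 3
Step 1: length = 15
Step 2: length = 47
Step 3: length = 143

Answer: 143


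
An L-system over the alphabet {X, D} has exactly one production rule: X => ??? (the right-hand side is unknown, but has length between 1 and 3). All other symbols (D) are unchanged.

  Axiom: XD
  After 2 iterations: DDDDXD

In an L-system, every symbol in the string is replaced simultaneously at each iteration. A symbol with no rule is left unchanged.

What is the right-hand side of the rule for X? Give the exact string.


Trying X => DDX:
  Step 0: XD
  Step 1: DDXD
  Step 2: DDDDXD
Matches the given result.

Answer: DDX


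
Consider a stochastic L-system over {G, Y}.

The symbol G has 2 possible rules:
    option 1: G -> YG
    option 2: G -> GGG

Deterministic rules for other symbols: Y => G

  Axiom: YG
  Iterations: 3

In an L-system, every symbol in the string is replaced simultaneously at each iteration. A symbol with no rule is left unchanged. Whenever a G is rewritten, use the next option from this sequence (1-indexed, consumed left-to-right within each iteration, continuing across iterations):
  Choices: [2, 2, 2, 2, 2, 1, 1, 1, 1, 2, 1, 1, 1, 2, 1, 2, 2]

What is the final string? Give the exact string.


Answer: YGYGYGYGGGGYGYGYGGGGYGGGGGGG

Derivation:
Step 0: YG
Step 1: GGGG  (used choices [2])
Step 2: GGGGGGGGGGGG  (used choices [2, 2, 2, 2])
Step 3: YGYGYGYGGGGYGYGYGGGGYGGGGGGG  (used choices [1, 1, 1, 1, 2, 1, 1, 1, 2, 1, 2, 2])
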